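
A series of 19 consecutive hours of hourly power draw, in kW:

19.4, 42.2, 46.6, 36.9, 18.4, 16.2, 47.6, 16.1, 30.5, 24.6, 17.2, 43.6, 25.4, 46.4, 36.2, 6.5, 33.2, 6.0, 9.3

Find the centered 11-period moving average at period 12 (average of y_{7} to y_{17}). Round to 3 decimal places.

29.755

Sum of periods 7–17: 47.6 + 16.1 + 30.5 + 24.6 + 17.2 + 43.6 + 25.4 + 46.4 + 36.2 + 6.5 + 33.2 = 327.3
Divide by 11: 327.3 / 11 = 29.755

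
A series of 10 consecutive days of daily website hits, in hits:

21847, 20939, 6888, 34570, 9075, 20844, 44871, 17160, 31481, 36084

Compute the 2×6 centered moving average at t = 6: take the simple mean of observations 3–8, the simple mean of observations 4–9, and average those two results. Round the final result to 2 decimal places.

24284.08

Sum over 3–8: 6888 + 34570 + 9075 + 20844 + 44871 + 17160 = 133408
Sum over 4–9: 34570 + 9075 + 20844 + 44871 + 17160 + 31481 = 158001
CMA at t=6 = (133408 + 158001) / (2·6) = 291409 / 12 = 24284.08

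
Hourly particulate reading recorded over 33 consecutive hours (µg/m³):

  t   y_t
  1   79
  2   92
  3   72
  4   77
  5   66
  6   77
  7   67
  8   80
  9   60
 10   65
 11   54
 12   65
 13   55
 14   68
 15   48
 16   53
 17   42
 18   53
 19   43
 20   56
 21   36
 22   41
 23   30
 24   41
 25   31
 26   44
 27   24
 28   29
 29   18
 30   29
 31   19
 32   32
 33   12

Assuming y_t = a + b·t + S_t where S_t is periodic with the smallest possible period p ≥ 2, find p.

6

First differences y_{t+1} − y_t: 13, -20, 5, -11, 11, -10, 13, -20, 5, -11, 11, -10, 13, -20, …
The difference pattern repeats every 6 terms and not for any smaller step, so p = 6.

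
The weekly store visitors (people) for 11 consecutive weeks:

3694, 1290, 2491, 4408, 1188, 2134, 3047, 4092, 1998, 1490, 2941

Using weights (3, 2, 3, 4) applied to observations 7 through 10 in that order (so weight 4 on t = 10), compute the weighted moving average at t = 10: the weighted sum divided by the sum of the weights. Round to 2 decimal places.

Weighted sum: 3·3047 + 2·4092 + 3·1998 + 4·1490 = 9141 + 8184 + 5994 + 5960 = 29279
Weight total: 3 + 2 + 3 + 4 = 12
WMA = 29279 / 12 = 2439.92

2439.92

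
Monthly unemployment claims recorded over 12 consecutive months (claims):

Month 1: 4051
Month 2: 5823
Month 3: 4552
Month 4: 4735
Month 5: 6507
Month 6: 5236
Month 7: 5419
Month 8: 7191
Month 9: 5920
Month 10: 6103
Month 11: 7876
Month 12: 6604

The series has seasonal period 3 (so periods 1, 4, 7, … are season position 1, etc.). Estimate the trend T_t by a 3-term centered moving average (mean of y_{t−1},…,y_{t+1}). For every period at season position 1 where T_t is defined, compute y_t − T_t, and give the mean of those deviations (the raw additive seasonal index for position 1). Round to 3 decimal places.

-529.778

Season position 1 occurs at t = 4, 7, 10 (where T_t is defined).
t=4: T_4 = 5264.66667; y_4 − T_4 = 4735 − 5264.66667 = -529.66667
t=7: T_7 = 5948.66667; y_7 − T_7 = 5419 − 5948.66667 = -529.66667
t=10: T_10 = 6633.00000; y_10 − T_10 = 6103 − 6633.00000 = -530.00000
Mean deviation: (-529.66667 + -529.66667 + -530.00000) / 3 = -529.778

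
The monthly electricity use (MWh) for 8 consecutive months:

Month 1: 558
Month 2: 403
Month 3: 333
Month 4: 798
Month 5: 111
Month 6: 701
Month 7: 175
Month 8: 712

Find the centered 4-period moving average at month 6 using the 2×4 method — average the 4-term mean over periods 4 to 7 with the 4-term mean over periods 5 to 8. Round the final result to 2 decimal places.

435.50

Sum over 4–7: 798 + 111 + 701 + 175 = 1785
Sum over 5–8: 111 + 701 + 175 + 712 = 1699
CMA at t=6 = (1785 + 1699) / (2·4) = 3484 / 8 = 435.50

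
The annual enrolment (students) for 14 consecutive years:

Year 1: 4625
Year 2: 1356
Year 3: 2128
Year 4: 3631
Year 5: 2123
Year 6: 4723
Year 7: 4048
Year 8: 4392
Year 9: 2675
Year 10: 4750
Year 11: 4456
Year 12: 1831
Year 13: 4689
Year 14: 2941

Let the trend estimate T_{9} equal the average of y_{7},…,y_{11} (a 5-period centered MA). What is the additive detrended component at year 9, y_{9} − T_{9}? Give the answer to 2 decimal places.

-1389.20

Trend T_9 = (4048 + 4392 + 2675 + 4750 + 4456) / 5 = 20321/5 = 4064.2000
Detrended value: 2675 − 4064.2000 = -1389.20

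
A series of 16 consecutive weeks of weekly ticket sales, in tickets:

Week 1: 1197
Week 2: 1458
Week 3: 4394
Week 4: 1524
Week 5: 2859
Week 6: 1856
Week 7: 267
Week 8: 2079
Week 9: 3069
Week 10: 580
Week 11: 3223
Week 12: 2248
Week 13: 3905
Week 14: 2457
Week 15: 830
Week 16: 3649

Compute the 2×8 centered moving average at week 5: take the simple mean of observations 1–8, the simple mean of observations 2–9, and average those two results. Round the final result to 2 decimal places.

Sum over 1–8: 1197 + 1458 + 4394 + 1524 + 2859 + 1856 + 267 + 2079 = 15634
Sum over 2–9: 1458 + 4394 + 1524 + 2859 + 1856 + 267 + 2079 + 3069 = 17506
CMA at t=5 = (15634 + 17506) / (2·8) = 33140 / 16 = 2071.25

2071.25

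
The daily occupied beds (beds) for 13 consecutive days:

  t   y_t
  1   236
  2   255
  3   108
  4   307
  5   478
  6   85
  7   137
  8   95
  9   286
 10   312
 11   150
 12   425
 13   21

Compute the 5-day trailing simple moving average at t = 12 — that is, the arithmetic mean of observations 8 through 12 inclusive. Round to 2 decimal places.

253.60

Sum of periods 8–12: 95 + 286 + 312 + 150 + 425 = 1268
Divide by 5: 1268 / 5 = 253.60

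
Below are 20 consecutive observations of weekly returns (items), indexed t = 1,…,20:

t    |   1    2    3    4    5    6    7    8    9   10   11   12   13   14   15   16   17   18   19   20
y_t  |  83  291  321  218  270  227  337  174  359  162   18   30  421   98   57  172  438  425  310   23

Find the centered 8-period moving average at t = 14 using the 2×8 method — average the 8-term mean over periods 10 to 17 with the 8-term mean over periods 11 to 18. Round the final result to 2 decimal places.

Sum over 10–17: 162 + 18 + 30 + 421 + 98 + 57 + 172 + 438 = 1396
Sum over 11–18: 18 + 30 + 421 + 98 + 57 + 172 + 438 + 425 = 1659
CMA at t=14 = (1396 + 1659) / (2·8) = 3055 / 16 = 190.94

190.94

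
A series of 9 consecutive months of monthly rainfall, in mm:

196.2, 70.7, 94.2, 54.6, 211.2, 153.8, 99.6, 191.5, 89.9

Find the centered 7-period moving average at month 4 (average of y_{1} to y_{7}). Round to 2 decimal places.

125.76

Sum of periods 1–7: 196.2 + 70.7 + 94.2 + 54.6 + 211.2 + 153.8 + 99.6 = 880.3
Divide by 7: 880.3 / 7 = 125.76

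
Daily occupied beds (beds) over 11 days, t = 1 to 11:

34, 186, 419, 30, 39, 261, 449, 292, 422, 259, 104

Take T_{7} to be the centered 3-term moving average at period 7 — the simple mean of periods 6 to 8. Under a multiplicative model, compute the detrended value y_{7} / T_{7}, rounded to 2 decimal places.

1.34

Trend T_7 = (261 + 449 + 292) / 3 = 1002/3 = 334.0000
Ratio to trend: 449 / 334.0000 = 1.34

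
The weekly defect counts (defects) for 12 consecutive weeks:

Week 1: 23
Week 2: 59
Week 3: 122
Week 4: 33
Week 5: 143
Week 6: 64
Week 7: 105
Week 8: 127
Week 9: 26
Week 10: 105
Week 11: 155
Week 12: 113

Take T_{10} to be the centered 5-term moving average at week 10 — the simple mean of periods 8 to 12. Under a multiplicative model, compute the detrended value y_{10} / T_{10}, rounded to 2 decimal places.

Trend T_10 = (127 + 26 + 105 + 155 + 113) / 5 = 526/5 = 105.2000
Ratio to trend: 105 / 105.2000 = 1.00

1.00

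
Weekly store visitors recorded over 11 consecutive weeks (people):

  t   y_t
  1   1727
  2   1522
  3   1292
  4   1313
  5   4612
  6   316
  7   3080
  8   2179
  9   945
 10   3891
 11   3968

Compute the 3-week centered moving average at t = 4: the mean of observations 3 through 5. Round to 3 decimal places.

Sum of periods 3–5: 1292 + 1313 + 4612 = 7217
Divide by 3: 7217 / 3 = 2405.667

2405.667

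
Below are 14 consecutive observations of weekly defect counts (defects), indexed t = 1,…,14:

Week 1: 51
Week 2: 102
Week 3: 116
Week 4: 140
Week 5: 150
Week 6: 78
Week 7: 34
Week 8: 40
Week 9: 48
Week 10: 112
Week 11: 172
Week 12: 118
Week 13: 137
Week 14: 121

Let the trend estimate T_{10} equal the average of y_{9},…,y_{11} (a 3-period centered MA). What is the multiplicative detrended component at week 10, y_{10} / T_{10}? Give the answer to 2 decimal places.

1.01

Trend T_10 = (48 + 112 + 172) / 3 = 332/3 = 110.6667
Ratio to trend: 112 / 110.6667 = 1.01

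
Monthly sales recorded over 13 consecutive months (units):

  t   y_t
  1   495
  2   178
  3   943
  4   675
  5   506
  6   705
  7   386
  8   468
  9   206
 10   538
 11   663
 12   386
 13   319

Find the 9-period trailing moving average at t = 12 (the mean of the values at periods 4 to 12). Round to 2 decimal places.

503.67

Sum of periods 4–12: 675 + 506 + 705 + 386 + 468 + 206 + 538 + 663 + 386 = 4533
Divide by 9: 4533 / 9 = 503.67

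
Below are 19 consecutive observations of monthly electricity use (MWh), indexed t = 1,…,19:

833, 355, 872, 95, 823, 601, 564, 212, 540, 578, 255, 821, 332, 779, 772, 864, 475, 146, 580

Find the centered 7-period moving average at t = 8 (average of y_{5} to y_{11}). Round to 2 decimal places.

Sum of periods 5–11: 823 + 601 + 564 + 212 + 540 + 578 + 255 = 3573
Divide by 7: 3573 / 7 = 510.43

510.43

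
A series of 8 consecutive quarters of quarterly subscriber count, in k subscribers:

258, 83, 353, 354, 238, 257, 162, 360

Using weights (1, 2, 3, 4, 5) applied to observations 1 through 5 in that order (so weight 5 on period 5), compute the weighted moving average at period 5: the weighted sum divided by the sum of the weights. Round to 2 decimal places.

Weighted sum: 1·258 + 2·83 + 3·353 + 4·354 + 5·238 = 258 + 166 + 1059 + 1416 + 1190 = 4089
Weight total: 1 + 2 + 3 + 4 + 5 = 15
WMA = 4089 / 15 = 272.60

272.60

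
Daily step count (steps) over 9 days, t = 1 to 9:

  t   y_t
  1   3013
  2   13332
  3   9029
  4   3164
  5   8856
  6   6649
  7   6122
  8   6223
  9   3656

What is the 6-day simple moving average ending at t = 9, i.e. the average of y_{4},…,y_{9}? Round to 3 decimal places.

Sum of periods 4–9: 3164 + 8856 + 6649 + 6122 + 6223 + 3656 = 34670
Divide by 6: 34670 / 6 = 5778.333

5778.333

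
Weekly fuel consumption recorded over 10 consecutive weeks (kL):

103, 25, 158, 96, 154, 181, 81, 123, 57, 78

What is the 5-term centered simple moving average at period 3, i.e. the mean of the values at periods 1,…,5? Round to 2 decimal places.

107.20

Sum of periods 1–5: 103 + 25 + 158 + 96 + 154 = 536
Divide by 5: 536 / 5 = 107.20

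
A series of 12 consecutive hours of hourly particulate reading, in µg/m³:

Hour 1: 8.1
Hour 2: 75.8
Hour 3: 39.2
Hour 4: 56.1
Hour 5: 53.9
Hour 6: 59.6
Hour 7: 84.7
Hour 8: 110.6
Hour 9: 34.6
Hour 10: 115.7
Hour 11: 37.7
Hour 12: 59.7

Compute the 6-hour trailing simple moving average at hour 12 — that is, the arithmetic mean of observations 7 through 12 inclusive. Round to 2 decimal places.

73.83

Sum of periods 7–12: 84.7 + 110.6 + 34.6 + 115.7 + 37.7 + 59.7 = 443.0
Divide by 6: 443.0 / 6 = 73.83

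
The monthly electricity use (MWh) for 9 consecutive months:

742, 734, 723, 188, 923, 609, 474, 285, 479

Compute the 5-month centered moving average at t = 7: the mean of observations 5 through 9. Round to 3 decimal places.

554.000

Sum of periods 5–9: 923 + 609 + 474 + 285 + 479 = 2770
Divide by 5: 2770 / 5 = 554.000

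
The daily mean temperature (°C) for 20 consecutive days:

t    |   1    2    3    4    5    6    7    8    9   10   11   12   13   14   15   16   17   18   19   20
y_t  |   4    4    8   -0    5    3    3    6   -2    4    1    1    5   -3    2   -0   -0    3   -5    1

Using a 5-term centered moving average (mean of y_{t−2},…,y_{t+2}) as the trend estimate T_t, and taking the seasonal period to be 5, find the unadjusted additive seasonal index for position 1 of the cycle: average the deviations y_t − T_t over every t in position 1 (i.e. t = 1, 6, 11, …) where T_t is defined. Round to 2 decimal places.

Season position 1 occurs at t = 6, 11, 16 (where T_t is defined).
t=6: T_6 = 3.4000; y_6 − T_6 = 3 − 3.4000 = -0.4000
t=11: T_11 = 1.8000; y_11 − T_11 = 1 − 1.8000 = -0.8000
t=16: T_16 = 0.4000; y_16 − T_16 = -0 − 0.4000 = -0.4000
Mean deviation: (-0.4000 + -0.8000 + -0.4000) / 3 = -0.53

-0.53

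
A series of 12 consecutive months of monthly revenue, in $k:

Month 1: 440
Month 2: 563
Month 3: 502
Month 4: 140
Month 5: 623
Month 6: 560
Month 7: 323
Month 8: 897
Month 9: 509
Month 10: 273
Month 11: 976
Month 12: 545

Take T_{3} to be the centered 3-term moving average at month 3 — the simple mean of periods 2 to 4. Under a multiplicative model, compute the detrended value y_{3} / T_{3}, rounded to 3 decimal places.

1.250

Trend T_3 = (563 + 502 + 140) / 3 = 1205/3 = 401.66667
Ratio to trend: 502 / 401.66667 = 1.250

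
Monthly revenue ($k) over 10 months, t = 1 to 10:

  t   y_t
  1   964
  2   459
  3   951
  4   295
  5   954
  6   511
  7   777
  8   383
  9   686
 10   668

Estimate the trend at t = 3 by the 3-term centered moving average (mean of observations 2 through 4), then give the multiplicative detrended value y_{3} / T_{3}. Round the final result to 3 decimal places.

1.673

Trend T_3 = (459 + 951 + 295) / 3 = 1705/3 = 568.33333
Ratio to trend: 951 / 568.33333 = 1.673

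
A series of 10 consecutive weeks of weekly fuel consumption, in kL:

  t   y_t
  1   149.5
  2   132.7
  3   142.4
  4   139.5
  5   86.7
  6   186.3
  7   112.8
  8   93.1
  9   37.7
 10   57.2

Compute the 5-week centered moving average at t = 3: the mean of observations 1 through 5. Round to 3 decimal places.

130.160

Sum of periods 1–5: 149.5 + 132.7 + 142.4 + 139.5 + 86.7 = 650.8
Divide by 5: 650.8 / 5 = 130.160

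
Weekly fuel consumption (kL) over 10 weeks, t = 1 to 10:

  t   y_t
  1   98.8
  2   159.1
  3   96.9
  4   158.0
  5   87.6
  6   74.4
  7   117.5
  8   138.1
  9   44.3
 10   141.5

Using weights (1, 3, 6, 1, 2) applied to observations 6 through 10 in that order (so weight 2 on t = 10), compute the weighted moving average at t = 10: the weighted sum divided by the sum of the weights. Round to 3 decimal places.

Weighted sum: 1·74.4 + 3·117.5 + 6·138.1 + 1·44.3 + 2·141.5 = 74.4 + 352.5 + 828.6 + 44.3 + 283.0 = 1582.8
Weight total: 1 + 3 + 6 + 1 + 2 = 13
WMA = 1582.8 / 13 = 121.754

121.754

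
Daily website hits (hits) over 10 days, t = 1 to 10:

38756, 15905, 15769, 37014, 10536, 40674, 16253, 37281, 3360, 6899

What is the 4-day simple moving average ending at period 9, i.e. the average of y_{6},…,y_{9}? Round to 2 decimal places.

Sum of periods 6–9: 40674 + 16253 + 37281 + 3360 = 97568
Divide by 4: 97568 / 4 = 24392.00

24392.00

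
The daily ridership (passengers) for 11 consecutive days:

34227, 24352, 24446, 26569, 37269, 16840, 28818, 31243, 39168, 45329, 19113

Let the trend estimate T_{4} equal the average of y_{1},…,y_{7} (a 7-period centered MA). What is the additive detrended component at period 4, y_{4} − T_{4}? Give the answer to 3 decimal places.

-934.000

Trend T_4 = (34227 + 24352 + 24446 + 26569 + 37269 + 16840 + 28818) / 7 = 192521/7 = 27503.00000
Detrended value: 26569 − 27503.00000 = -934.000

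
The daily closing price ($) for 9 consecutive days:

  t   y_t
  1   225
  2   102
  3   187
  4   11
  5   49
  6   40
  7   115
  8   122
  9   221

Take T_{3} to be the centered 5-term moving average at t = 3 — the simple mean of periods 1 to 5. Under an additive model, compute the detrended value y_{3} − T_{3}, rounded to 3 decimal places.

72.200

Trend T_3 = (225 + 102 + 187 + 11 + 49) / 5 = 574/5 = 114.80000
Detrended value: 187 − 114.80000 = 72.200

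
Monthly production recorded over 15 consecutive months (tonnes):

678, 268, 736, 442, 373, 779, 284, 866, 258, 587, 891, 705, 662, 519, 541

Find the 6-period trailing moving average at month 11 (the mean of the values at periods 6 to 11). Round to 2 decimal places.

610.83

Sum of periods 6–11: 779 + 284 + 866 + 258 + 587 + 891 = 3665
Divide by 6: 3665 / 6 = 610.83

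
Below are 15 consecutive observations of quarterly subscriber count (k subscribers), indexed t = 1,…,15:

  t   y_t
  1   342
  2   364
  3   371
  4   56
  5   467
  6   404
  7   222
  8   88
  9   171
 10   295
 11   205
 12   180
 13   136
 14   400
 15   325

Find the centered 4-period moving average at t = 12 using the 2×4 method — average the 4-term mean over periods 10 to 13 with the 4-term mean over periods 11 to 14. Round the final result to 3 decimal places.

Sum over 10–13: 295 + 205 + 180 + 136 = 816
Sum over 11–14: 205 + 180 + 136 + 400 = 921
CMA at t=12 = (816 + 921) / (2·4) = 1737 / 8 = 217.125

217.125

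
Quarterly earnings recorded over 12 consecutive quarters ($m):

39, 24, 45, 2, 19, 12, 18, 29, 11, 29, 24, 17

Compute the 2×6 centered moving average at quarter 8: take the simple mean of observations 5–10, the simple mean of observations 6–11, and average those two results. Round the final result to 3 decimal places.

Sum over 5–10: 19 + 12 + 18 + 29 + 11 + 29 = 118
Sum over 6–11: 12 + 18 + 29 + 11 + 29 + 24 = 123
CMA at t=8 = (118 + 123) / (2·6) = 241 / 12 = 20.083

20.083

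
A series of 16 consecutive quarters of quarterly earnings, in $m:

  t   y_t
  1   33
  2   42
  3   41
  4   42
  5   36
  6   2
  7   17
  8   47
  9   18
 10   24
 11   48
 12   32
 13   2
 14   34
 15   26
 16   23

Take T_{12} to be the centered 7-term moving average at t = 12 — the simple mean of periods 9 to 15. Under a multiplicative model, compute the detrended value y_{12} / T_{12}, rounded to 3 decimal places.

1.217

Trend T_12 = (18 + 24 + 48 + 32 + 2 + 34 + 26) / 7 = 184/7 = 26.28571
Ratio to trend: 32 / 26.28571 = 1.217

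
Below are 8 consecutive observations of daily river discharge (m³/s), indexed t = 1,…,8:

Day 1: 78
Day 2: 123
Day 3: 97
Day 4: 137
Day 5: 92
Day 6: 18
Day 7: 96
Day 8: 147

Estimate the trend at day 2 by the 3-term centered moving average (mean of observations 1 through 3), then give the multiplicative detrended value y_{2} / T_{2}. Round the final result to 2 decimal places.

1.24

Trend T_2 = (78 + 123 + 97) / 3 = 298/3 = 99.3333
Ratio to trend: 123 / 99.3333 = 1.24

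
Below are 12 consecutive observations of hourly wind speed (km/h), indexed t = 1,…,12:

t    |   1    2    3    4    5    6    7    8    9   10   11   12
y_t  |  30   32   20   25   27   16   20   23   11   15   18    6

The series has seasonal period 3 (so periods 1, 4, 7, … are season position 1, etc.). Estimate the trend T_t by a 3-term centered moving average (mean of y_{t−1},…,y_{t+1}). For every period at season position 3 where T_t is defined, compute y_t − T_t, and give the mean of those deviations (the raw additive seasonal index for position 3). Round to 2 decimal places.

-5.33

Season position 3 occurs at t = 3, 6, 9 (where T_t is defined).
t=3: T_3 = 25.6667; y_3 − T_3 = 20 − 25.6667 = -5.6667
t=6: T_6 = 21.0000; y_6 − T_6 = 16 − 21.0000 = -5.0000
t=9: T_9 = 16.3333; y_9 − T_9 = 11 − 16.3333 = -5.3333
Mean deviation: (-5.6667 + -5.0000 + -5.3333) / 3 = -5.33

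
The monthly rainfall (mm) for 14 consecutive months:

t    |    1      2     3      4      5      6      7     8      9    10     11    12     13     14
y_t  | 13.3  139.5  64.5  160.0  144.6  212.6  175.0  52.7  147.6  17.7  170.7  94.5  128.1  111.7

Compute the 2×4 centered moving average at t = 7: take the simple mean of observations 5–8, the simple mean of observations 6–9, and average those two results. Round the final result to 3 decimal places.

146.600

Sum over 5–8: 144.6 + 212.6 + 175.0 + 52.7 = 584.9
Sum over 6–9: 212.6 + 175.0 + 52.7 + 147.6 = 587.9
CMA at t=7 = (584.9 + 587.9) / (2·4) = 1172.8 / 8 = 146.600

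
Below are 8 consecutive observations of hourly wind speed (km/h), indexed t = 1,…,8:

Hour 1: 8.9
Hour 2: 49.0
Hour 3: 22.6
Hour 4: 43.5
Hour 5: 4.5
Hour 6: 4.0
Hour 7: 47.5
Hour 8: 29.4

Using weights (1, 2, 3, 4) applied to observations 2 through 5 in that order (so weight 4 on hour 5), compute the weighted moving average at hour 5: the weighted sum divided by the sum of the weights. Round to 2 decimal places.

24.27

Weighted sum: 1·49.0 + 2·22.6 + 3·43.5 + 4·4.5 = 49.0 + 45.2 + 130.5 + 18.0 = 242.7
Weight total: 1 + 2 + 3 + 4 = 10
WMA = 242.7 / 10 = 24.27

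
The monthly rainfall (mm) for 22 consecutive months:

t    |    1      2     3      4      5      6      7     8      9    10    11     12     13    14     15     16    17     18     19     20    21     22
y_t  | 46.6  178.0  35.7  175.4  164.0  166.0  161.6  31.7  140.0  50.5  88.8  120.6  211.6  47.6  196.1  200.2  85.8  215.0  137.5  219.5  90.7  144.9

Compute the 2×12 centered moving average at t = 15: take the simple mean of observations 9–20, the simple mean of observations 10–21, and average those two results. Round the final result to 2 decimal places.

Sum over 9–20: 140.0 + 50.5 + 88.8 + 120.6 + 211.6 + 47.6 + 196.1 + 200.2 + 85.8 + 215.0 + 137.5 + 219.5 = 1713.2
Sum over 10–21: 50.5 + 88.8 + 120.6 + 211.6 + 47.6 + 196.1 + 200.2 + 85.8 + 215.0 + 137.5 + 219.5 + 90.7 = 1663.9
CMA at t=15 = (1713.2 + 1663.9) / (2·12) = 3377.1 / 24 = 140.71

140.71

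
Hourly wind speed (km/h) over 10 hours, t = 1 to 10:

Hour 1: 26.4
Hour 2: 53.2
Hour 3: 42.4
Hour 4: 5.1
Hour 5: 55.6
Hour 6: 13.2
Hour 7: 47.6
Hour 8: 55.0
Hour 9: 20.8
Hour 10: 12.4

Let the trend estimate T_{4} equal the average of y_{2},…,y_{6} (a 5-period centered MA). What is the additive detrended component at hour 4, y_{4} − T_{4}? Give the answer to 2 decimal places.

Trend T_4 = (53.2 + 42.4 + 5.1 + 55.6 + 13.2) / 5 = 169.5/5 = 33.9000
Detrended value: 5.1 − 33.9000 = -28.80

-28.80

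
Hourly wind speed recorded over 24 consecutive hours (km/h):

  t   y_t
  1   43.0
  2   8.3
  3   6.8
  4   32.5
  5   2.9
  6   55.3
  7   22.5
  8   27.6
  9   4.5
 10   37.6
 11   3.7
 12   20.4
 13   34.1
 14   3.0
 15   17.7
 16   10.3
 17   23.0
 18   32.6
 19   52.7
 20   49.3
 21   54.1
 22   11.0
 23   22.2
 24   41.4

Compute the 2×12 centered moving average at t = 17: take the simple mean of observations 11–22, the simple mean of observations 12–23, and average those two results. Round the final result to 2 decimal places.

26.76

Sum over 11–22: 3.7 + 20.4 + 34.1 + 3.0 + 17.7 + 10.3 + 23.0 + 32.6 + 52.7 + 49.3 + 54.1 + 11.0 = 311.9
Sum over 12–23: 20.4 + 34.1 + 3.0 + 17.7 + 10.3 + 23.0 + 32.6 + 52.7 + 49.3 + 54.1 + 11.0 + 22.2 = 330.4
CMA at t=17 = (311.9 + 330.4) / (2·12) = 642.3 / 24 = 26.76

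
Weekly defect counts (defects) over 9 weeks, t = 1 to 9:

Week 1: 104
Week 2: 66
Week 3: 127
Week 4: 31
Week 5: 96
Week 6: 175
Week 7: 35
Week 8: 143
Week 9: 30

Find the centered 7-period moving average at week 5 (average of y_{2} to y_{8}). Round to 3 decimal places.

Sum of periods 2–8: 66 + 127 + 31 + 96 + 175 + 35 + 143 = 673
Divide by 7: 673 / 7 = 96.143

96.143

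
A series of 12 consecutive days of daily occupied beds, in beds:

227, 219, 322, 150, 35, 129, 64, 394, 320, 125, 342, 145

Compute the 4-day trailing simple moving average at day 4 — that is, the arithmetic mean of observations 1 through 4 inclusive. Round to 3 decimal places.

Sum of periods 1–4: 227 + 219 + 322 + 150 = 918
Divide by 4: 918 / 4 = 229.500

229.500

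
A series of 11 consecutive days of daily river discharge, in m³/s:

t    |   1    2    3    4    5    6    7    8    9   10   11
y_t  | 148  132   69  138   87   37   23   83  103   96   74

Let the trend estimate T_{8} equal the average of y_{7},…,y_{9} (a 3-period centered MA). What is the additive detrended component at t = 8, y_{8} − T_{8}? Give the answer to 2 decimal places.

Trend T_8 = (23 + 83 + 103) / 3 = 209/3 = 69.6667
Detrended value: 83 − 69.6667 = 13.33

13.33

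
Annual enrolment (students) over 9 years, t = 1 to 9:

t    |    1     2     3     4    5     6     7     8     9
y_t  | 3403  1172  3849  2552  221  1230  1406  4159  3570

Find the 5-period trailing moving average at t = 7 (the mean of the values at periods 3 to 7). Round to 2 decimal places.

1851.60

Sum of periods 3–7: 3849 + 2552 + 221 + 1230 + 1406 = 9258
Divide by 5: 9258 / 5 = 1851.60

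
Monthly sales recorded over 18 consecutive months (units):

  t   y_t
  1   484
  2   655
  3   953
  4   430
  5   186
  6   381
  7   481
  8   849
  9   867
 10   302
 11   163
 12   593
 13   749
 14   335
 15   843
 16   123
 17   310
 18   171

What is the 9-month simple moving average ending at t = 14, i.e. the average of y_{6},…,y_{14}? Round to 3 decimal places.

524.444

Sum of periods 6–14: 381 + 481 + 849 + 867 + 302 + 163 + 593 + 749 + 335 = 4720
Divide by 9: 4720 / 9 = 524.444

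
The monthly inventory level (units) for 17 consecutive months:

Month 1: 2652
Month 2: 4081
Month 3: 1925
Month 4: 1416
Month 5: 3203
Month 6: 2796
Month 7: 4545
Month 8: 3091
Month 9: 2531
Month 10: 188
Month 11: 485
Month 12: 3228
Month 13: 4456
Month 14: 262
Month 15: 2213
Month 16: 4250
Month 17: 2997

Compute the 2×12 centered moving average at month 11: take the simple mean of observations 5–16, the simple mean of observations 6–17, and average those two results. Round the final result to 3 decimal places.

Sum over 5–16: 3203 + 2796 + 4545 + 3091 + 2531 + 188 + 485 + 3228 + 4456 + 262 + 2213 + 4250 = 31248
Sum over 6–17: 2796 + 4545 + 3091 + 2531 + 188 + 485 + 3228 + 4456 + 262 + 2213 + 4250 + 2997 = 31042
CMA at t=11 = (31248 + 31042) / (2·12) = 62290 / 24 = 2595.417

2595.417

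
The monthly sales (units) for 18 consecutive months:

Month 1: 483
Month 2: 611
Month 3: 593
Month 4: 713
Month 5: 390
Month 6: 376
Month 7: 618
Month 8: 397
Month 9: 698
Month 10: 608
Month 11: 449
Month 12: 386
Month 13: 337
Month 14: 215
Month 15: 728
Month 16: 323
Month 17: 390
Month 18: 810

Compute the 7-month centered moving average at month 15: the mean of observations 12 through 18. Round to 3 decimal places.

455.571

Sum of periods 12–18: 386 + 337 + 215 + 728 + 323 + 390 + 810 = 3189
Divide by 7: 3189 / 7 = 455.571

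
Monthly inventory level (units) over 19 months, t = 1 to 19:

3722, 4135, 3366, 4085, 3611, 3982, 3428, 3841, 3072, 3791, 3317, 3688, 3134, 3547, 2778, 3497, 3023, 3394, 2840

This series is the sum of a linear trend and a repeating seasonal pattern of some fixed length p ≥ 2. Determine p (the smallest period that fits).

6

First differences y_{t+1} − y_t: 413, -769, 719, -474, 371, -554, 413, -769, 719, -474, 371, -554, 413, -769, …
The difference pattern repeats every 6 terms and not for any smaller step, so p = 6.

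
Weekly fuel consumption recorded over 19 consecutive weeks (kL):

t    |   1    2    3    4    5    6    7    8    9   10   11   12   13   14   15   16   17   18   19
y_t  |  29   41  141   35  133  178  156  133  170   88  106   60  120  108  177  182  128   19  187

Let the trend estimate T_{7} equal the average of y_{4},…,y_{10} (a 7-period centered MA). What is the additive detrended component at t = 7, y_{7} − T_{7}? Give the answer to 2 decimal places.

Trend T_7 = (35 + 133 + 178 + 156 + 133 + 170 + 88) / 7 = 893/7 = 127.5714
Detrended value: 156 − 127.5714 = 28.43

28.43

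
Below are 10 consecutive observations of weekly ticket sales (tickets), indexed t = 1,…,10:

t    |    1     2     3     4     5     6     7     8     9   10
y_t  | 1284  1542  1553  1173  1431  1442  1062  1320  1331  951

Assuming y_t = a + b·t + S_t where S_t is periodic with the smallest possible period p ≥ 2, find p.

First differences y_{t+1} − y_t: 258, 11, -380, 258, 11, -380, 258, 11, …
The difference pattern repeats every 3 terms and not for any smaller step, so p = 3.

3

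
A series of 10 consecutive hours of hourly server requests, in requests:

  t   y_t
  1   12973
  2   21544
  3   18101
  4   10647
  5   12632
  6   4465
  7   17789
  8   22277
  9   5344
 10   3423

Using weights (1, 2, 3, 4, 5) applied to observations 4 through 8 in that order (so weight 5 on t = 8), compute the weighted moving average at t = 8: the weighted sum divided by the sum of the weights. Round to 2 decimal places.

15456.47

Weighted sum: 1·10647 + 2·12632 + 3·4465 + 4·17789 + 5·22277 = 10647 + 25264 + 13395 + 71156 + 111385 = 231847
Weight total: 1 + 2 + 3 + 4 + 5 = 15
WMA = 231847 / 15 = 15456.47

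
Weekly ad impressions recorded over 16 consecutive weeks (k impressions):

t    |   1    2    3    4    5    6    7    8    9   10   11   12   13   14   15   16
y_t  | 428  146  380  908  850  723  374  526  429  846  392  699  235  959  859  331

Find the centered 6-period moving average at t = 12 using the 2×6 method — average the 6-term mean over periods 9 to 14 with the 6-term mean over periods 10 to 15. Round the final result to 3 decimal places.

629.167

Sum over 9–14: 429 + 846 + 392 + 699 + 235 + 959 = 3560
Sum over 10–15: 846 + 392 + 699 + 235 + 959 + 859 = 3990
CMA at t=12 = (3560 + 3990) / (2·6) = 7550 / 12 = 629.167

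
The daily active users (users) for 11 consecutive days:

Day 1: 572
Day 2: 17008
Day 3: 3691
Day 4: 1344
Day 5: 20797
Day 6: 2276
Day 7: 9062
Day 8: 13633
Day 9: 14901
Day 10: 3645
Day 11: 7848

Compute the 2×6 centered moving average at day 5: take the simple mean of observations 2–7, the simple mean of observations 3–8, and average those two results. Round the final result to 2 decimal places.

Sum over 2–7: 17008 + 3691 + 1344 + 20797 + 2276 + 9062 = 54178
Sum over 3–8: 3691 + 1344 + 20797 + 2276 + 9062 + 13633 = 50803
CMA at t=5 = (54178 + 50803) / (2·6) = 104981 / 12 = 8748.42

8748.42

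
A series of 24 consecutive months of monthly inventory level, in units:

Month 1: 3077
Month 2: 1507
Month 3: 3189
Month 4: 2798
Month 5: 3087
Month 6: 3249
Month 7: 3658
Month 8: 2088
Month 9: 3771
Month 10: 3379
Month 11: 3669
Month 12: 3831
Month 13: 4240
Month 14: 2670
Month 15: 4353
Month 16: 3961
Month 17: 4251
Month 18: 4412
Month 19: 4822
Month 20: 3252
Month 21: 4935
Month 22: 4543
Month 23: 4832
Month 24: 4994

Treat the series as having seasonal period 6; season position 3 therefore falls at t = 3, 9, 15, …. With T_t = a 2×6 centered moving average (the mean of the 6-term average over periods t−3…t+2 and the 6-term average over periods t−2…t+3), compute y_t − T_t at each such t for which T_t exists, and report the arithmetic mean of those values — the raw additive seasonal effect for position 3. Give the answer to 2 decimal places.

420.31

Season position 3 occurs at t = 9, 15, 21 (where T_t is defined).
t=9: T_9 = 3350.8333; y_9 − T_9 = 3771 − 3350.8333 = 420.1667
t=15: T_15 = 3932.7500; y_15 − T_15 = 4353 − 3932.7500 = 420.2500
t=21: T_21 = 4514.5000; y_21 − T_21 = 4935 − 4514.5000 = 420.5000
Mean deviation: (420.1667 + 420.2500 + 420.5000) / 3 = 420.31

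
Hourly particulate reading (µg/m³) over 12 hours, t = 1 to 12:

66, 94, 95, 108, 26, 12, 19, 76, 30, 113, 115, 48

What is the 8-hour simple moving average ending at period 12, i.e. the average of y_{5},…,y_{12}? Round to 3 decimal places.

54.875

Sum of periods 5–12: 26 + 12 + 19 + 76 + 30 + 113 + 115 + 48 = 439
Divide by 8: 439 / 8 = 54.875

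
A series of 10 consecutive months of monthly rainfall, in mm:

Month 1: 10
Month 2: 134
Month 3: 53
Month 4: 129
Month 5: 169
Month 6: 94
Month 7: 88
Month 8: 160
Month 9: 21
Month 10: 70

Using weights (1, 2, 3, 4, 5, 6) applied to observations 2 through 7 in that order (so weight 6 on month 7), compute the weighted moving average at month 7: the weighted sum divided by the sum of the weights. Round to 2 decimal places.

109.57

Weighted sum: 1·134 + 2·53 + 3·129 + 4·169 + 5·94 + 6·88 = 134 + 106 + 387 + 676 + 470 + 528 = 2301
Weight total: 1 + 2 + 3 + 4 + 5 + 6 = 21
WMA = 2301 / 21 = 109.57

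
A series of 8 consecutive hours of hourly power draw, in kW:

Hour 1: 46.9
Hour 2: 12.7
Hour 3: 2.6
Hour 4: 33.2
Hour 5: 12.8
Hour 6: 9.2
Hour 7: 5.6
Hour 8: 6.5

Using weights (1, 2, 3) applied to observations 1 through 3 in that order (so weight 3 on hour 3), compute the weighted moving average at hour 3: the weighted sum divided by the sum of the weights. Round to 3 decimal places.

Weighted sum: 1·46.9 + 2·12.7 + 3·2.6 = 46.9 + 25.4 + 7.8 = 80.1
Weight total: 1 + 2 + 3 = 6
WMA = 80.1 / 6 = 13.350

13.350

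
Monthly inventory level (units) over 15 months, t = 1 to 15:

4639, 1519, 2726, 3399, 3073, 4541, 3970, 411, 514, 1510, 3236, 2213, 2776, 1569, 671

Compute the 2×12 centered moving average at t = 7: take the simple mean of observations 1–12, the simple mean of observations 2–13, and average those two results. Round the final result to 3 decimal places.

2568.292

Sum over 1–12: 4639 + 1519 + 2726 + 3399 + 3073 + 4541 + 3970 + 411 + 514 + 1510 + 3236 + 2213 = 31751
Sum over 2–13: 1519 + 2726 + 3399 + 3073 + 4541 + 3970 + 411 + 514 + 1510 + 3236 + 2213 + 2776 = 29888
CMA at t=7 = (31751 + 29888) / (2·12) = 61639 / 24 = 2568.292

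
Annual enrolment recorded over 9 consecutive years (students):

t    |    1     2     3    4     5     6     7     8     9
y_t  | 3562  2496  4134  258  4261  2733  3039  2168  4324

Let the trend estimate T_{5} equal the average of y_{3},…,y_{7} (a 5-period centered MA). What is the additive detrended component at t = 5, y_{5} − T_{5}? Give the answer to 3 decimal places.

1376.000

Trend T_5 = (4134 + 258 + 4261 + 2733 + 3039) / 5 = 14425/5 = 2885.00000
Detrended value: 4261 − 2885.00000 = 1376.000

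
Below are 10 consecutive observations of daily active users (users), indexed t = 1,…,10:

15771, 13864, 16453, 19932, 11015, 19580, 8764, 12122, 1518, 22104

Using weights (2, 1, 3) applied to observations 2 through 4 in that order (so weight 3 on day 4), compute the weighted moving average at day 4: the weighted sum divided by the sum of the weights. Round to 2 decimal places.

Weighted sum: 2·13864 + 1·16453 + 3·19932 = 27728 + 16453 + 59796 = 103977
Weight total: 2 + 1 + 3 = 6
WMA = 103977 / 6 = 17329.50

17329.50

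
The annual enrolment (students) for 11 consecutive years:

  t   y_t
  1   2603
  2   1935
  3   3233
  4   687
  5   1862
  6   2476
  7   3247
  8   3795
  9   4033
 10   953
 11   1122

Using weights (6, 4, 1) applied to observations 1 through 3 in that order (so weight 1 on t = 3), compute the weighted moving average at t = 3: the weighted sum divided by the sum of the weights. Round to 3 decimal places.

Weighted sum: 6·2603 + 4·1935 + 1·3233 = 15618 + 7740 + 3233 = 26591
Weight total: 6 + 4 + 1 = 11
WMA = 26591 / 11 = 2417.364

2417.364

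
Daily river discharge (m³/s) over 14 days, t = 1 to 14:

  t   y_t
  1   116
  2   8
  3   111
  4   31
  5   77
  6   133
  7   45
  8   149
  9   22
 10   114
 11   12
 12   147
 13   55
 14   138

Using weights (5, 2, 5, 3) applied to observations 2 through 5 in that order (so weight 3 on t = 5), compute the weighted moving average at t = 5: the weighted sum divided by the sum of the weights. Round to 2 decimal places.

Weighted sum: 5·8 + 2·111 + 5·31 + 3·77 = 40 + 222 + 155 + 231 = 648
Weight total: 5 + 2 + 5 + 3 = 15
WMA = 648 / 15 = 43.20

43.20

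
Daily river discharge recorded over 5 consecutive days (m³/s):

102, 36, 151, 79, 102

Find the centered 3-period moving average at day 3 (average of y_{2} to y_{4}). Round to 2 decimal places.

88.67

Sum of periods 2–4: 36 + 151 + 79 = 266
Divide by 3: 266 / 3 = 88.67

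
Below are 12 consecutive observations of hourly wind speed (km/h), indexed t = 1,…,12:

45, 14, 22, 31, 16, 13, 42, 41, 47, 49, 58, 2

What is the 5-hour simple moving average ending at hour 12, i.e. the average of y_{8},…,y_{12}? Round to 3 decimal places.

Sum of periods 8–12: 41 + 47 + 49 + 58 + 2 = 197
Divide by 5: 197 / 5 = 39.400

39.400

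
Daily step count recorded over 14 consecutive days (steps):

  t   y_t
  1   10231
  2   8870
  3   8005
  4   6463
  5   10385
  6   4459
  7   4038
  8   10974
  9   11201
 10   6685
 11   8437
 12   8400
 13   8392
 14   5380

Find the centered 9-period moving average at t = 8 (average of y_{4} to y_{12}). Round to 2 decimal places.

Sum of periods 4–12: 6463 + 10385 + 4459 + 4038 + 10974 + 11201 + 6685 + 8437 + 8400 = 71042
Divide by 9: 71042 / 9 = 7893.56

7893.56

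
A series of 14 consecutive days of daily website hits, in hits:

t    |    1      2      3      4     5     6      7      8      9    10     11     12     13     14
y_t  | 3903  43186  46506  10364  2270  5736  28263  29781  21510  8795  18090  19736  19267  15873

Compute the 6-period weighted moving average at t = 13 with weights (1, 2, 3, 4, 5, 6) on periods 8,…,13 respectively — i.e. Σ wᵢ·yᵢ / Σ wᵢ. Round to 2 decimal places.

Weighted sum: 1·29781 + 2·21510 + 3·8795 + 4·18090 + 5·19736 + 6·19267 = 29781 + 43020 + 26385 + 72360 + 98680 + 115602 = 385828
Weight total: 1 + 2 + 3 + 4 + 5 + 6 = 21
WMA = 385828 / 21 = 18372.76

18372.76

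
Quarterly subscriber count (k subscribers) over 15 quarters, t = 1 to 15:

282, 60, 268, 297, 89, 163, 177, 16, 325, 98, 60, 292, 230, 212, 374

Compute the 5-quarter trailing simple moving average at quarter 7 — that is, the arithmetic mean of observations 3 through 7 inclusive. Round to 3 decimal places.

Sum of periods 3–7: 268 + 297 + 89 + 163 + 177 = 994
Divide by 5: 994 / 5 = 198.800

198.800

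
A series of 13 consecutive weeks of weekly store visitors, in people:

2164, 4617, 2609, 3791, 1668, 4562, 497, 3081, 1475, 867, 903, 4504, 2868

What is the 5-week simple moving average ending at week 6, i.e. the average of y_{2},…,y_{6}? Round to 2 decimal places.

Sum of periods 2–6: 4617 + 2609 + 3791 + 1668 + 4562 = 17247
Divide by 5: 17247 / 5 = 3449.40

3449.40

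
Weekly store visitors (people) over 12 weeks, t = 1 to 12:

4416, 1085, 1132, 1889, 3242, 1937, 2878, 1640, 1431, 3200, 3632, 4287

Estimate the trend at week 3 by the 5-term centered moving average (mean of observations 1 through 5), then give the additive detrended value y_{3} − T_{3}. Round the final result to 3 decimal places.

Trend T_3 = (4416 + 1085 + 1132 + 1889 + 3242) / 5 = 11764/5 = 2352.80000
Detrended value: 1132 − 2352.80000 = -1220.800

-1220.800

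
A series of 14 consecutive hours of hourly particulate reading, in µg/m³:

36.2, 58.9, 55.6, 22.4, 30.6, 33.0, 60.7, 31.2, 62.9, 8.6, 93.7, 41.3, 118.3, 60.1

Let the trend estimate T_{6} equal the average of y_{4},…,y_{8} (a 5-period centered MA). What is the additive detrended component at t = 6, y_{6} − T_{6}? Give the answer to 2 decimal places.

-2.58

Trend T_6 = (22.4 + 30.6 + 33.0 + 60.7 + 31.2) / 5 = 177.9/5 = 35.5800
Detrended value: 33.0 − 35.5800 = -2.58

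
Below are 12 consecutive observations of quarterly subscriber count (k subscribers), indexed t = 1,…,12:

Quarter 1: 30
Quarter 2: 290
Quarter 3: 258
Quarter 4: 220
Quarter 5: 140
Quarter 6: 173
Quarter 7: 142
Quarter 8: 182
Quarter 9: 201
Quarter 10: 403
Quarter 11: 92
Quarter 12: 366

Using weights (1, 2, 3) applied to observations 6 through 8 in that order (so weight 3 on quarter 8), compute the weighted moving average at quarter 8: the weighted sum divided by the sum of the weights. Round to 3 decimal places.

Weighted sum: 1·173 + 2·142 + 3·182 = 173 + 284 + 546 = 1003
Weight total: 1 + 2 + 3 = 6
WMA = 1003 / 6 = 167.167

167.167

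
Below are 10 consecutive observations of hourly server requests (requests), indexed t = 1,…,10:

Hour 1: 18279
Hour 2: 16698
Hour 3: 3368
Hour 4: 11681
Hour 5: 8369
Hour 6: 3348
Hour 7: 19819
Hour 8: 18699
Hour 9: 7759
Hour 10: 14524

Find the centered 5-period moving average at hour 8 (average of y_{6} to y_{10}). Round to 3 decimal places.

12829.800

Sum of periods 6–10: 3348 + 19819 + 18699 + 7759 + 14524 = 64149
Divide by 5: 64149 / 5 = 12829.800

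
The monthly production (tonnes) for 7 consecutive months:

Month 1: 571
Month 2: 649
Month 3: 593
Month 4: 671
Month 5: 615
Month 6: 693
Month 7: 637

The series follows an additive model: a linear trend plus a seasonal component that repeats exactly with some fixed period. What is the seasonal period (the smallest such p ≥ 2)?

2

First differences y_{t+1} − y_t: 78, -56, 78, -56, 78, -56, …
The difference pattern repeats every 2 terms and not for any smaller step, so p = 2.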